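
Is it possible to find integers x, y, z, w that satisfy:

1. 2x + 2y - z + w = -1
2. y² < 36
Yes

Take x = -1, y = 0, z = 0, w = 1. Substituting into each constraint:
  (1) 2(-1) + 2(0) + 0 + 1 = -1 ✓
  (2) y² = (0)² = 0, and 0 < 36 ✓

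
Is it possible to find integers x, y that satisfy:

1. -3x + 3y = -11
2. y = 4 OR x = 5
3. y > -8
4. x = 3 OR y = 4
No

Even the single constraint (-3x + 3y = -11) is infeasible over the integers.

  - -3x + 3y = -11: every term on the left is divisible by 3, so the LHS ≡ 0 (mod 3), but the RHS -11 is not — no integer solution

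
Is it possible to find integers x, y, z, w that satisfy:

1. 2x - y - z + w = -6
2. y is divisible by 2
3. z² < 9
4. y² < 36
Yes

Take x = 0, y = 0, z = 2, w = -4. Substituting into each constraint:
  (1) 2(0) + 0 + (-2) + (-4) = -6 ✓
  (2) 0 = 2 × 0, remainder 0 ✓
  (3) z² = (2)² = 4, and 4 < 9 ✓
  (4) y² = (0)² = 0, and 0 < 36 ✓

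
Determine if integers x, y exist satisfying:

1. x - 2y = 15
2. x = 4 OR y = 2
Yes

Take x = 19, y = 2. Substituting into each constraint:
  (1) 19 - 2(2) = 15 ✓
  (2) y = 2, target 2 ✓ (second branch holds)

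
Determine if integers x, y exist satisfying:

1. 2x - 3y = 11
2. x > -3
Yes

Take x = 7, y = 1. Substituting into each constraint:
  (1) 2(7) - 3(1) = 11 ✓
  (2) 7 > -3 ✓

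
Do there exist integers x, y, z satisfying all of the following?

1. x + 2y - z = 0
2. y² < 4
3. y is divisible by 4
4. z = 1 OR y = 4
Yes

Take x = 1, y = 0, z = 1. Substituting into each constraint:
  (1) 1 + 2(0) + (-1) = 0 ✓
  (2) y² = (0)² = 0, and 0 < 4 ✓
  (3) 0 = 4 × 0, remainder 0 ✓
  (4) z = 1, target 1 ✓ (first branch holds)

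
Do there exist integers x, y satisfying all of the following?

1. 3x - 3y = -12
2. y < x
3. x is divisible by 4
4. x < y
No

A contradictory subset is {y < x, x < y}. No integer assignment can satisfy these jointly:

  - y < x: bounds one variable relative to another variable
  - x < y: bounds one variable relative to another variable

Direct contradiction: x > y and y > x cannot both hold.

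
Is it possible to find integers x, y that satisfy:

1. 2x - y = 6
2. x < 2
Yes

Take x = 0, y = -6. Substituting into each constraint:
  (1) 2(0) + 6 = 6 ✓
  (2) 0 < 2 ✓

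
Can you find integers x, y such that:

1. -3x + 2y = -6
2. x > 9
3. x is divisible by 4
Yes

Take x = 12, y = 15. Substituting into each constraint:
  (1) -3(12) + 2(15) = -6 ✓
  (2) 12 > 9 ✓
  (3) 12 = 4 × 3, remainder 0 ✓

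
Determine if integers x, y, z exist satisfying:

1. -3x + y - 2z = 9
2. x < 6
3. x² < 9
Yes

Take x = 0, y = 9, z = 0. Substituting into each constraint:
  (1) -3(0) + 9 - 2(0) = 9 ✓
  (2) 0 < 6 ✓
  (3) x² = (0)² = 0, and 0 < 9 ✓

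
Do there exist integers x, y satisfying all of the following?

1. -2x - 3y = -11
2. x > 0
Yes

Take x = 1, y = 3. Substituting into each constraint:
  (1) -2(1) - 3(3) = -11 ✓
  (2) 1 > 0 ✓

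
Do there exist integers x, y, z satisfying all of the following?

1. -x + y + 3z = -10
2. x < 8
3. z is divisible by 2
Yes

Take x = 0, y = -10, z = 0. Substituting into each constraint:
  (1) 0 + (-10) + 3(0) = -10 ✓
  (2) 0 < 8 ✓
  (3) 0 = 2 × 0, remainder 0 ✓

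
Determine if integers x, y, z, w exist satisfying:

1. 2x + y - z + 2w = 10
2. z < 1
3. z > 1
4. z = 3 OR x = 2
No

A contradictory subset is {z < 1, z > 1}. No integer assignment can satisfy these jointly:

  - z < 1: bounds one variable relative to a constant
  - z > 1: bounds one variable relative to a constant

Direct contradiction: the bounds on z require z ≥ 2 and z ≤ 0 simultaneously, which is empty.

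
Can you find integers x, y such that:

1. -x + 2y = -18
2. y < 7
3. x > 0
Yes

Take x = 2, y = -8. Substituting into each constraint:
  (1) (-2) + 2(-8) = -18 ✓
  (2) -8 < 7 ✓
  (3) 2 > 0 ✓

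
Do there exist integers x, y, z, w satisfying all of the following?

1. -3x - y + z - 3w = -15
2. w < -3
Yes

Take x = 0, y = 27, z = 0, w = -4. Substituting into each constraint:
  (1) -3(0) + (-27) + 0 - 3(-4) = -15 ✓
  (2) -4 < -3 ✓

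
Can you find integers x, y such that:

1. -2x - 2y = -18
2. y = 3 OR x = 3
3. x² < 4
No

The full constraint system is jointly infeasible over the integers. Each constraint and what it forces:

  - -2x - 2y = -18: is a linear equation tying the variables together
  - y = 3 OR x = 3: forces a choice: either y = 3 or x = 3
  - x² < 4: restricts x to |x| ≤ 1

Split on the disjunction (y = 3 OR x = 3):
  • If y = 3: the equation forces x = 6, but x² < 4 requires |x| ≤ 1.
  • If x = 3: this contradicts x² < 4, which requires |x| ≤ 1.
Both branches are infeasible, so the system has no integer solution.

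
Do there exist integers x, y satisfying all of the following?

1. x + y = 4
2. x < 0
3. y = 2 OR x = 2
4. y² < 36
No

A contradictory subset is {x + y = 4, x < 0, y = 2 OR x = 2}. No integer assignment can satisfy these jointly:

  - x + y = 4: is a linear equation tying the variables together
  - x < 0: bounds one variable relative to a constant
  - y = 2 OR x = 2: forces a choice: either y = 2 or x = 2

Split on the disjunction (y = 2 OR x = 2):
  • If y = 2: the equation forces x = 2, which contradicts the bound x ≤ -1.
  • If x = 2: this contradicts the bound x ≤ -1.
Both branches are infeasible, so the system has no integer solution.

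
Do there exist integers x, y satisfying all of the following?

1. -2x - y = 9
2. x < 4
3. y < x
Yes

Take x = -2, y = -5. Substituting into each constraint:
  (1) -2(-2) + 5 = 9 ✓
  (2) -2 < 4 ✓
  (3) -5 < -2 ✓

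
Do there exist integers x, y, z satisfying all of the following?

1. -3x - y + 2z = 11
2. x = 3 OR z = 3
Yes

Take x = 0, y = -5, z = 3. Substituting into each constraint:
  (1) -3(0) + 5 + 2(3) = 11 ✓
  (2) z = 3, target 3 ✓ (second branch holds)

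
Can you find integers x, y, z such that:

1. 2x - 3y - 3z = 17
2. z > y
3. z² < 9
Yes

Take x = 7, y = -1, z = 0. Substituting into each constraint:
  (1) 2(7) - 3(-1) - 3(0) = 17 ✓
  (2) 0 > -1 ✓
  (3) z² = (0)² = 0, and 0 < 9 ✓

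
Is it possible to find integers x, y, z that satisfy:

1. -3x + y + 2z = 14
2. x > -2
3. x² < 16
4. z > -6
Yes

Take x = 0, y = 0, z = 7. Substituting into each constraint:
  (1) -3(0) + 0 + 2(7) = 14 ✓
  (2) 0 > -2 ✓
  (3) x² = (0)² = 0, and 0 < 16 ✓
  (4) 7 > -6 ✓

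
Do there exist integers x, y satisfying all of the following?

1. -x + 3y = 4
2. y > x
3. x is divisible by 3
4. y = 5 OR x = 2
No

A contradictory subset is {-x + 3y = 4, y > x, y = 5 OR x = 2}. No integer assignment can satisfy these jointly:

  - -x + 3y = 4: is a linear equation tying the variables together
  - y > x: bounds one variable relative to another variable
  - y = 5 OR x = 2: forces a choice: either y = 5 or x = 2

Split on the disjunction (y = 5 OR x = 2):
  • If y = 5: the equation forces x = 11, giving (y, x) = (5, 11), which violates y > x.
  • If x = 2: the equation forces y = 2, giving (x, y) = (2, 2), which violates y > x.
Both branches are infeasible, so the system has no integer solution.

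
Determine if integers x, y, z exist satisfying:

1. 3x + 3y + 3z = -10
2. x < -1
No

Even the single constraint (3x + 3y + 3z = -10) is infeasible over the integers.

  - 3x + 3y + 3z = -10: every term on the left is divisible by 3, so the LHS ≡ 0 (mod 3), but the RHS -10 is not — no integer solution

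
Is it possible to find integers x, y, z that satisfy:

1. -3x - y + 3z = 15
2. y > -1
Yes

Take x = -5, y = 0, z = 0. Substituting into each constraint:
  (1) -3(-5) + 0 + 3(0) = 15 ✓
  (2) 0 > -1 ✓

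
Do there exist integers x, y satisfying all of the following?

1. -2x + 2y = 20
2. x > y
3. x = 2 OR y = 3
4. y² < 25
No

A contradictory subset is {-2x + 2y = 20, x > y}. No integer assignment can satisfy these jointly:

  - -2x + 2y = 20: is a linear equation tying the variables together
  - x > y: bounds one variable relative to another variable

From the equation, x − y = -10, i.e. x − y = -10; but x > y requires x − y ≥ 1. Contradiction.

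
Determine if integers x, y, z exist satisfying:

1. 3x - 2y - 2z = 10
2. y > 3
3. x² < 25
Yes

Take x = 0, y = 4, z = -9. Substituting into each constraint:
  (1) 3(0) - 2(4) - 2(-9) = 10 ✓
  (2) 4 > 3 ✓
  (3) x² = (0)² = 0, and 0 < 25 ✓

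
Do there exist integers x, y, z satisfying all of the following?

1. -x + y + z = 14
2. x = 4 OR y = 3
Yes

Take x = 4, y = 18, z = 0. Substituting into each constraint:
  (1) (-4) + 18 + 0 = 14 ✓
  (2) x = 4, target 4 ✓ (first branch holds)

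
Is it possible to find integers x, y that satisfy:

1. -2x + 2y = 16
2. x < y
Yes

Take x = -8, y = 0. Substituting into each constraint:
  (1) -2(-8) + 2(0) = 16 ✓
  (2) -8 < 0 ✓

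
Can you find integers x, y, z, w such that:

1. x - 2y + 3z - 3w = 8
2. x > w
Yes

Take x = 1, y = -2, z = 1, w = 0. Substituting into each constraint:
  (1) 1 - 2(-2) + 3(1) - 3(0) = 8 ✓
  (2) 1 > 0 ✓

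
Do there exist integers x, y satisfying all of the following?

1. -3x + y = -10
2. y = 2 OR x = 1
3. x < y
No

The full constraint system is jointly infeasible over the integers. Each constraint and what it forces:

  - -3x + y = -10: is a linear equation tying the variables together
  - y = 2 OR x = 1: forces a choice: either y = 2 or x = 1
  - x < y: bounds one variable relative to another variable

Split on the disjunction (y = 2 OR x = 1):
  • If y = 2: the equation forces x = 4, giving (y, x) = (2, 4), which violates y > x.
  • If x = 1: the equation forces y = -7, giving (x, y) = (1, -7), which violates y > x.
Both branches are infeasible, so the system has no integer solution.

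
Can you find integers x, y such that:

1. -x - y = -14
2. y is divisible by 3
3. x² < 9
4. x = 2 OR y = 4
Yes

Take x = 2, y = 12. Substituting into each constraint:
  (1) (-2) + (-12) = -14 ✓
  (2) 12 = 3 × 4, remainder 0 ✓
  (3) x² = (2)² = 4, and 4 < 9 ✓
  (4) x = 2, target 2 ✓ (first branch holds)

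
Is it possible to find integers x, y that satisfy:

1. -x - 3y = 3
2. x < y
Yes

Take x = -3, y = 0. Substituting into each constraint:
  (1) 3 - 3(0) = 3 ✓
  (2) -3 < 0 ✓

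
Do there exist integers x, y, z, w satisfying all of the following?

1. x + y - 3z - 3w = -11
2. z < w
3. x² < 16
Yes

Take x = 0, y = -8, z = 0, w = 1. Substituting into each constraint:
  (1) 0 + (-8) - 3(0) - 3(1) = -11 ✓
  (2) 0 < 1 ✓
  (3) x² = (0)² = 0, and 0 < 16 ✓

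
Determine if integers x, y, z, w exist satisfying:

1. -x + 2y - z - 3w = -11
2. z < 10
Yes

Take x = 1, y = -5, z = 0, w = 0. Substituting into each constraint:
  (1) (-1) + 2(-5) + 0 - 3(0) = -11 ✓
  (2) 0 < 10 ✓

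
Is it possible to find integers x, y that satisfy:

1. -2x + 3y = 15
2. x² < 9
Yes

Take x = 0, y = 5. Substituting into each constraint:
  (1) -2(0) + 3(5) = 15 ✓
  (2) x² = (0)² = 0, and 0 < 9 ✓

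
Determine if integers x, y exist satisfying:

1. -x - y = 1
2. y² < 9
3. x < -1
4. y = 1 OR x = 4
Yes

Take x = -2, y = 1. Substituting into each constraint:
  (1) 2 + (-1) = 1 ✓
  (2) y² = (1)² = 1, and 1 < 9 ✓
  (3) -2 < -1 ✓
  (4) y = 1, target 1 ✓ (first branch holds)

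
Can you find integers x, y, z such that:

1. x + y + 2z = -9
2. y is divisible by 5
Yes

Take x = 1, y = 0, z = -5. Substituting into each constraint:
  (1) 1 + 0 + 2(-5) = -9 ✓
  (2) 0 = 5 × 0, remainder 0 ✓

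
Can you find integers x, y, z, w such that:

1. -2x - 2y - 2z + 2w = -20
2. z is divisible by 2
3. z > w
Yes

Take x = 0, y = 9, z = 0, w = -1. Substituting into each constraint:
  (1) -2(0) - 2(9) - 2(0) + 2(-1) = -20 ✓
  (2) 0 = 2 × 0, remainder 0 ✓
  (3) 0 > -1 ✓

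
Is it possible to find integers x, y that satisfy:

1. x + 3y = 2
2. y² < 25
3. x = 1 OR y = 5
No

The full constraint system is jointly infeasible over the integers. Each constraint and what it forces:

  - x + 3y = 2: is a linear equation tying the variables together
  - y² < 25: restricts y to |y| ≤ 4
  - x = 1 OR y = 5: forces a choice: either x = 1 or y = 5

Split on the disjunction (x = 1 OR y = 5):
  • If x = 1: with x = 1, every remaining term of the linear equation is divisible by 3, so the left side is ≡ 0 (mod 3); but the right side 1 ≡ 1 (mod 3). No integers can satisfy it.
  • If y = 5: this contradicts y² < 25, which requires |y| ≤ 4.
Both branches are infeasible, so the system has no integer solution.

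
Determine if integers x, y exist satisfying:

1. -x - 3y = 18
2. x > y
Yes

Take x = 0, y = -6. Substituting into each constraint:
  (1) 0 - 3(-6) = 18 ✓
  (2) 0 > -6 ✓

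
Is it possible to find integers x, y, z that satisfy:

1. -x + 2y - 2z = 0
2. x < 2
Yes

Take x = 0, y = 0, z = 0. Substituting into each constraint:
  (1) 0 + 2(0) - 2(0) = 0 ✓
  (2) 0 < 2 ✓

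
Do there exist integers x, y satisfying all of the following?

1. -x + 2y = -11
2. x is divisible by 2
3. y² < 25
No

A contradictory subset is {-x + 2y = -11, x is divisible by 2}. No integer assignment can satisfy these jointly:

  - -x + 2y = -11: is a linear equation tying the variables together
  - x is divisible by 2: restricts x to multiples of 2

Modular obstruction: writing x = 2x', every remaining term of the linear equation is divisible by 2, so the left side is ≡ 0 (mod 2); but the right side -11 ≡ 1 (mod 2). No integers can satisfy it.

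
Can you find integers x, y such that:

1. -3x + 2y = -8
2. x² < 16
Yes

Take x = 0, y = -4. Substituting into each constraint:
  (1) -3(0) + 2(-4) = -8 ✓
  (2) x² = (0)² = 0, and 0 < 16 ✓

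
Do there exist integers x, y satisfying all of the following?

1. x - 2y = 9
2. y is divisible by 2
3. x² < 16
Yes

Take x = 1, y = -4. Substituting into each constraint:
  (1) 1 - 2(-4) = 9 ✓
  (2) -4 = 2 × -2, remainder 0 ✓
  (3) x² = (1)² = 1, and 1 < 16 ✓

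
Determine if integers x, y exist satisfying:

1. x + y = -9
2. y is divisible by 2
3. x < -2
Yes

Take x = -9, y = 0. Substituting into each constraint:
  (1) (-9) + 0 = -9 ✓
  (2) 0 = 2 × 0, remainder 0 ✓
  (3) -9 < -2 ✓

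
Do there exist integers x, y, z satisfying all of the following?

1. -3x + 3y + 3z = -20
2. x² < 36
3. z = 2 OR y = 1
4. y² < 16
No

Even the single constraint (-3x + 3y + 3z = -20) is infeasible over the integers.

  - -3x + 3y + 3z = -20: every term on the left is divisible by 3, so the LHS ≡ 0 (mod 3), but the RHS -20 is not — no integer solution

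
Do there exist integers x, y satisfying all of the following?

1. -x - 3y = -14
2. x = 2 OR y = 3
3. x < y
Yes

Take x = 2, y = 4. Substituting into each constraint:
  (1) (-2) - 3(4) = -14 ✓
  (2) x = 2, target 2 ✓ (first branch holds)
  (3) 2 < 4 ✓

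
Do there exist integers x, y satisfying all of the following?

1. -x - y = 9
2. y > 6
Yes

Take x = -16, y = 7. Substituting into each constraint:
  (1) 16 + (-7) = 9 ✓
  (2) 7 > 6 ✓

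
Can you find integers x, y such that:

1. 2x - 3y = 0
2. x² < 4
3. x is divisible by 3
Yes

Take x = 0, y = 0. Substituting into each constraint:
  (1) 2(0) - 3(0) = 0 ✓
  (2) x² = (0)² = 0, and 0 < 4 ✓
  (3) 0 = 3 × 0, remainder 0 ✓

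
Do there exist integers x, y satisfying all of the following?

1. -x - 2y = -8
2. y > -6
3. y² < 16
Yes

Take x = 8, y = 0. Substituting into each constraint:
  (1) (-8) - 2(0) = -8 ✓
  (2) 0 > -6 ✓
  (3) y² = (0)² = 0, and 0 < 16 ✓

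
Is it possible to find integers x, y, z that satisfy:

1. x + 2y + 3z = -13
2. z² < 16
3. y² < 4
Yes

Take x = -10, y = 0, z = -1. Substituting into each constraint:
  (1) (-10) + 2(0) + 3(-1) = -13 ✓
  (2) z² = (-1)² = 1, and 1 < 16 ✓
  (3) y² = (0)² = 0, and 0 < 4 ✓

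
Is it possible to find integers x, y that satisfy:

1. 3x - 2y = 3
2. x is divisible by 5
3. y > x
Yes

Take x = 5, y = 6. Substituting into each constraint:
  (1) 3(5) - 2(6) = 3 ✓
  (2) 5 = 5 × 1, remainder 0 ✓
  (3) 6 > 5 ✓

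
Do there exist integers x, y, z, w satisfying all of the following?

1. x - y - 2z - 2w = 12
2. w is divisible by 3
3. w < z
Yes

Take x = 0, y = -14, z = 1, w = 0. Substituting into each constraint:
  (1) 0 + 14 - 2(1) - 2(0) = 12 ✓
  (2) 0 = 3 × 0, remainder 0 ✓
  (3) 0 < 1 ✓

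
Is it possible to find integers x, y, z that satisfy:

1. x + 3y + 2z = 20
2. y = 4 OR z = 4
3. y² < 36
Yes

Take x = 12, y = 0, z = 4. Substituting into each constraint:
  (1) 12 + 3(0) + 2(4) = 20 ✓
  (2) z = 4, target 4 ✓ (second branch holds)
  (3) y² = (0)² = 0, and 0 < 36 ✓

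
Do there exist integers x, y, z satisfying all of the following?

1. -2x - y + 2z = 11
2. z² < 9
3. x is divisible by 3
Yes

Take x = 0, y = -7, z = 2. Substituting into each constraint:
  (1) -2(0) + 7 + 2(2) = 11 ✓
  (2) z² = (2)² = 4, and 4 < 9 ✓
  (3) 0 = 3 × 0, remainder 0 ✓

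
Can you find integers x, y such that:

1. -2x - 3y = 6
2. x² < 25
Yes

Take x = -3, y = 0. Substituting into each constraint:
  (1) -2(-3) - 3(0) = 6 ✓
  (2) x² = (-3)² = 9, and 9 < 25 ✓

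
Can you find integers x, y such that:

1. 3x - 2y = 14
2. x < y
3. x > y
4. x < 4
No

A contradictory subset is {x < y, x > y}. No integer assignment can satisfy these jointly:

  - x < y: bounds one variable relative to another variable
  - x > y: bounds one variable relative to another variable

Direct contradiction: y > x and x > y cannot both hold.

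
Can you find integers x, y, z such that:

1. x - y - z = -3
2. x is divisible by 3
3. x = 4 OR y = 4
Yes

Take x = 6, y = 4, z = 5. Substituting into each constraint:
  (1) 6 + (-4) + (-5) = -3 ✓
  (2) 6 = 3 × 2, remainder 0 ✓
  (3) y = 4, target 4 ✓ (second branch holds)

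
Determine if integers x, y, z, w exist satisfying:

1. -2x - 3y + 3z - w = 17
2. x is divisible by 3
Yes

Take x = 0, y = 0, z = 6, w = 1. Substituting into each constraint:
  (1) -2(0) - 3(0) + 3(6) + (-1) = 17 ✓
  (2) 0 = 3 × 0, remainder 0 ✓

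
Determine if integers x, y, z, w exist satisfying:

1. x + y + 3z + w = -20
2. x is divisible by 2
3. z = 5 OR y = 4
Yes

Take x = 0, y = 4, z = 0, w = -24. Substituting into each constraint:
  (1) 0 + 4 + 3(0) + (-24) = -20 ✓
  (2) 0 = 2 × 0, remainder 0 ✓
  (3) y = 4, target 4 ✓ (second branch holds)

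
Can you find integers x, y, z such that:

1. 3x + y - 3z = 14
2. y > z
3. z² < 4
Yes

Take x = 5, y = 2, z = 1. Substituting into each constraint:
  (1) 3(5) + 2 - 3(1) = 14 ✓
  (2) 2 > 1 ✓
  (3) z² = (1)² = 1, and 1 < 4 ✓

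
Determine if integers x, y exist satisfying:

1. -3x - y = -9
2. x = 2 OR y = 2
Yes

Take x = 2, y = 3. Substituting into each constraint:
  (1) -3(2) + (-3) = -9 ✓
  (2) x = 2, target 2 ✓ (first branch holds)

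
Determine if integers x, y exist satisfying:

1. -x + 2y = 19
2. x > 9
Yes

Take x = 11, y = 15. Substituting into each constraint:
  (1) (-11) + 2(15) = 19 ✓
  (2) 11 > 9 ✓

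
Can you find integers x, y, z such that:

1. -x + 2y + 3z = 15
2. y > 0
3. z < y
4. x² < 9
Yes

Take x = 0, y = 6, z = 1. Substituting into each constraint:
  (1) 0 + 2(6) + 3(1) = 15 ✓
  (2) 6 > 0 ✓
  (3) 1 < 6 ✓
  (4) x² = (0)² = 0, and 0 < 9 ✓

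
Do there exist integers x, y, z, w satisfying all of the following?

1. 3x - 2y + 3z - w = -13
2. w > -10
Yes

Take x = 0, y = 2, z = -3, w = 0. Substituting into each constraint:
  (1) 3(0) - 2(2) + 3(-3) + 0 = -13 ✓
  (2) 0 > -10 ✓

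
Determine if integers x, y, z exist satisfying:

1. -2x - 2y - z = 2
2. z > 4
Yes

Take x = -4, y = 0, z = 6. Substituting into each constraint:
  (1) -2(-4) - 2(0) + (-6) = 2 ✓
  (2) 6 > 4 ✓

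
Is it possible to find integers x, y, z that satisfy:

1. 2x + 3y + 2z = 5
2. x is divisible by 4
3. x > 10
Yes

Take x = 16, y = -9, z = 0. Substituting into each constraint:
  (1) 2(16) + 3(-9) + 2(0) = 5 ✓
  (2) 16 = 4 × 4, remainder 0 ✓
  (3) 16 > 10 ✓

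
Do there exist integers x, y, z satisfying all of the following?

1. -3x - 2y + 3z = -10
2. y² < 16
Yes

Take x = 4, y = -1, z = 0. Substituting into each constraint:
  (1) -3(4) - 2(-1) + 3(0) = -10 ✓
  (2) y² = (-1)² = 1, and 1 < 16 ✓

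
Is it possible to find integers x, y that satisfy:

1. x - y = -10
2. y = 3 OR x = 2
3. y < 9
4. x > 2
No

A contradictory subset is {x - y = -10, y < 9, x > 2}. No integer assignment can satisfy these jointly:

  - x - y = -10: is a linear equation tying the variables together
  - y < 9: bounds one variable relative to a constant
  - x > 2: bounds one variable relative to a constant

Range argument: with x ∈ [3, ∞], y ∈ [−∞, 8], the left side of the equation is at least -5, but the right side is -10 < -5. No integer solution exists.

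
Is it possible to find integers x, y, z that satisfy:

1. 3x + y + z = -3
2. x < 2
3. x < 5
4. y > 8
Yes

Take x = -4, y = 9, z = 0. Substituting into each constraint:
  (1) 3(-4) + 9 + 0 = -3 ✓
  (2) -4 < 2 ✓
  (3) -4 < 5 ✓
  (4) 9 > 8 ✓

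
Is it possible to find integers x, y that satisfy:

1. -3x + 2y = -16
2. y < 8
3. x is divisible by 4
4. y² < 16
Yes

Take x = 4, y = -2. Substituting into each constraint:
  (1) -3(4) + 2(-2) = -16 ✓
  (2) -2 < 8 ✓
  (3) 4 = 4 × 1, remainder 0 ✓
  (4) y² = (-2)² = 4, and 4 < 16 ✓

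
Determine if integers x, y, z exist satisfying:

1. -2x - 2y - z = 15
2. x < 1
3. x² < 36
Yes

Take x = 0, y = -8, z = 1. Substituting into each constraint:
  (1) -2(0) - 2(-8) + (-1) = 15 ✓
  (2) 0 < 1 ✓
  (3) x² = (0)² = 0, and 0 < 36 ✓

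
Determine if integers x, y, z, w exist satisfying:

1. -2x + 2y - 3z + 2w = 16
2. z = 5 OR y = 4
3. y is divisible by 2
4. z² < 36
Yes

Take x = -10, y = 4, z = 4, w = 0. Substituting into each constraint:
  (1) -2(-10) + 2(4) - 3(4) + 2(0) = 16 ✓
  (2) y = 4, target 4 ✓ (second branch holds)
  (3) 4 = 2 × 2, remainder 0 ✓
  (4) z² = (4)² = 16, and 16 < 36 ✓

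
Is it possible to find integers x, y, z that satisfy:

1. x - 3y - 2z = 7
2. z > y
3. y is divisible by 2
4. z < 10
Yes

Take x = 9, y = 0, z = 1. Substituting into each constraint:
  (1) 9 - 3(0) - 2(1) = 7 ✓
  (2) 1 > 0 ✓
  (3) 0 = 2 × 0, remainder 0 ✓
  (4) 1 < 10 ✓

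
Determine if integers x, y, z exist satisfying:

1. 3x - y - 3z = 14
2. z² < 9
Yes

Take x = 0, y = -14, z = 0. Substituting into each constraint:
  (1) 3(0) + 14 - 3(0) = 14 ✓
  (2) z² = (0)² = 0, and 0 < 9 ✓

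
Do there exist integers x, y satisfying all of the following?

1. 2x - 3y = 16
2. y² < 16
Yes

Take x = 8, y = 0. Substituting into each constraint:
  (1) 2(8) - 3(0) = 16 ✓
  (2) y² = (0)² = 0, and 0 < 16 ✓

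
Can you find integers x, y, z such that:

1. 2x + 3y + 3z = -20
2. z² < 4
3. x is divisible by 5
Yes

Take x = -10, y = -1, z = 1. Substituting into each constraint:
  (1) 2(-10) + 3(-1) + 3(1) = -20 ✓
  (2) z² = (1)² = 1, and 1 < 4 ✓
  (3) -10 = 5 × -2, remainder 0 ✓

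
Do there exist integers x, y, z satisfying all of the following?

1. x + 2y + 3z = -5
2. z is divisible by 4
Yes

Take x = -5, y = 0, z = 0. Substituting into each constraint:
  (1) (-5) + 2(0) + 3(0) = -5 ✓
  (2) 0 = 4 × 0, remainder 0 ✓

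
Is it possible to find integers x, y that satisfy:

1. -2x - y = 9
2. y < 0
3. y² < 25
Yes

Take x = -3, y = -3. Substituting into each constraint:
  (1) -2(-3) + 3 = 9 ✓
  (2) -3 < 0 ✓
  (3) y² = (-3)² = 9, and 9 < 25 ✓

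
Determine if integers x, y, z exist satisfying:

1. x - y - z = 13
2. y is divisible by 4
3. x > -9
Yes

Take x = 0, y = 0, z = -13. Substituting into each constraint:
  (1) 0 + 0 + 13 = 13 ✓
  (2) 0 = 4 × 0, remainder 0 ✓
  (3) 0 > -9 ✓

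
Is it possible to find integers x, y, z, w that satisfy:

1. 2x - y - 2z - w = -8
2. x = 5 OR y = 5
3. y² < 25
Yes

Take x = 5, y = 0, z = 9, w = 0. Substituting into each constraint:
  (1) 2(5) + 0 - 2(9) + 0 = -8 ✓
  (2) x = 5, target 5 ✓ (first branch holds)
  (3) y² = (0)² = 0, and 0 < 25 ✓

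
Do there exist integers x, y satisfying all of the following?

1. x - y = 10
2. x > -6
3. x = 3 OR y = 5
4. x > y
Yes

Take x = 3, y = -7. Substituting into each constraint:
  (1) 3 + 7 = 10 ✓
  (2) 3 > -6 ✓
  (3) x = 3, target 3 ✓ (first branch holds)
  (4) 3 > -7 ✓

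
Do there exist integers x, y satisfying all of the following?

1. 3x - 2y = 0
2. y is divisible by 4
Yes

Take x = 0, y = 0. Substituting into each constraint:
  (1) 3(0) - 2(0) = 0 ✓
  (2) 0 = 4 × 0, remainder 0 ✓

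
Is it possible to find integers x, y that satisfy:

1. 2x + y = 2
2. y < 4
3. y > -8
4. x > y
Yes

Take x = 1, y = 0. Substituting into each constraint:
  (1) 2(1) + 0 = 2 ✓
  (2) 0 < 4 ✓
  (3) 0 > -8 ✓
  (4) 1 > 0 ✓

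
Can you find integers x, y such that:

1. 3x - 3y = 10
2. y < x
No

Even the single constraint (3x - 3y = 10) is infeasible over the integers.

  - 3x - 3y = 10: every term on the left is divisible by 3, so the LHS ≡ 0 (mod 3), but the RHS 10 is not — no integer solution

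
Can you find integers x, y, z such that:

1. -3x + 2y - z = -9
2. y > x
Yes

Take x = 0, y = 1, z = 11. Substituting into each constraint:
  (1) -3(0) + 2(1) + (-11) = -9 ✓
  (2) 1 > 0 ✓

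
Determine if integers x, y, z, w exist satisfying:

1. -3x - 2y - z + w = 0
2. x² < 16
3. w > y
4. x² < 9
Yes

Take x = 0, y = 0, z = 1, w = 1. Substituting into each constraint:
  (1) -3(0) - 2(0) + (-1) + 1 = 0 ✓
  (2) x² = (0)² = 0, and 0 < 16 ✓
  (3) 1 > 0 ✓
  (4) x² = (0)² = 0, and 0 < 9 ✓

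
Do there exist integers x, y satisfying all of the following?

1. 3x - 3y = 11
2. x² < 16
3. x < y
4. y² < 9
No

Even the single constraint (3x - 3y = 11) is infeasible over the integers.

  - 3x - 3y = 11: every term on the left is divisible by 3, so the LHS ≡ 0 (mod 3), but the RHS 11 is not — no integer solution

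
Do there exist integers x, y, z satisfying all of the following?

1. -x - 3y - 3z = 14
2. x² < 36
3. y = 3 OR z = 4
Yes

Take x = 1, y = -9, z = 4. Substituting into each constraint:
  (1) (-1) - 3(-9) - 3(4) = 14 ✓
  (2) x² = (1)² = 1, and 1 < 36 ✓
  (3) z = 4, target 4 ✓ (second branch holds)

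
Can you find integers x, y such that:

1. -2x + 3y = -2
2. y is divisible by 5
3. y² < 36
Yes

Take x = 1, y = 0. Substituting into each constraint:
  (1) -2(1) + 3(0) = -2 ✓
  (2) 0 = 5 × 0, remainder 0 ✓
  (3) y² = (0)² = 0, and 0 < 36 ✓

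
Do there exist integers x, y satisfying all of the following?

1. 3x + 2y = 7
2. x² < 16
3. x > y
Yes

Take x = 3, y = -1. Substituting into each constraint:
  (1) 3(3) + 2(-1) = 7 ✓
  (2) x² = (3)² = 9, and 9 < 16 ✓
  (3) 3 > -1 ✓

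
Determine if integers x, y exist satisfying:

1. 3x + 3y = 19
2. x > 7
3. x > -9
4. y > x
No

Even the single constraint (3x + 3y = 19) is infeasible over the integers.

  - 3x + 3y = 19: every term on the left is divisible by 3, so the LHS ≡ 0 (mod 3), but the RHS 19 is not — no integer solution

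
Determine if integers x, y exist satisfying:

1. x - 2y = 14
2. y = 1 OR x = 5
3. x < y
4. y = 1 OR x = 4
No

A contradictory subset is {x - 2y = 14, y = 1 OR x = 5, x < y}. No integer assignment can satisfy these jointly:

  - x - 2y = 14: is a linear equation tying the variables together
  - y = 1 OR x = 5: forces a choice: either y = 1 or x = 5
  - x < y: bounds one variable relative to another variable

Split on the disjunction (y = 1 OR x = 5):
  • If y = 1: the equation forces x = 16, giving (y, x) = (1, 16), which violates y > x.
  • If x = 5: with x = 5, every remaining term of the linear equation is divisible by 2, so the left side is ≡ 0 (mod 2); but the right side 9 ≡ 1 (mod 2). No integers can satisfy it.
Both branches are infeasible, so the system has no integer solution.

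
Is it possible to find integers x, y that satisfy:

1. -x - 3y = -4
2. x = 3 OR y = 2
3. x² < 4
No

The full constraint system is jointly infeasible over the integers. Each constraint and what it forces:

  - -x - 3y = -4: is a linear equation tying the variables together
  - x = 3 OR y = 2: forces a choice: either x = 3 or y = 2
  - x² < 4: restricts x to |x| ≤ 1

Split on the disjunction (x = 3 OR y = 2):
  • If x = 3: this contradicts x² < 4, which requires |x| ≤ 1.
  • If y = 2: the equation forces x = -2, but x² < 4 requires |x| ≤ 1.
Both branches are infeasible, so the system has no integer solution.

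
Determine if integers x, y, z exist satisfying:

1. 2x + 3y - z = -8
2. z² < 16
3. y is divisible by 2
Yes

Take x = -4, y = 0, z = 0. Substituting into each constraint:
  (1) 2(-4) + 3(0) + 0 = -8 ✓
  (2) z² = (0)² = 0, and 0 < 16 ✓
  (3) 0 = 2 × 0, remainder 0 ✓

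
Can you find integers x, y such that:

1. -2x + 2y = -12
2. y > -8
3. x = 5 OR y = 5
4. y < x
Yes

Take x = 5, y = -1. Substituting into each constraint:
  (1) -2(5) + 2(-1) = -12 ✓
  (2) -1 > -8 ✓
  (3) x = 5, target 5 ✓ (first branch holds)
  (4) -1 < 5 ✓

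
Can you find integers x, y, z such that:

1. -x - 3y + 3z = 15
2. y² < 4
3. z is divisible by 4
Yes

Take x = -18, y = 1, z = 0. Substituting into each constraint:
  (1) 18 - 3(1) + 3(0) = 15 ✓
  (2) y² = (1)² = 1, and 1 < 4 ✓
  (3) 0 = 4 × 0, remainder 0 ✓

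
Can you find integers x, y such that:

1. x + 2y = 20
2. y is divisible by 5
Yes

Take x = 20, y = 0. Substituting into each constraint:
  (1) 20 + 2(0) = 20 ✓
  (2) 0 = 5 × 0, remainder 0 ✓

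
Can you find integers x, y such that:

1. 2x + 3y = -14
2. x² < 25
Yes

Take x = 2, y = -6. Substituting into each constraint:
  (1) 2(2) + 3(-6) = -14 ✓
  (2) x² = (2)² = 4, and 4 < 25 ✓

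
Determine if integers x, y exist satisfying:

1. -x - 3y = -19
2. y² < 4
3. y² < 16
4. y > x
No

A contradictory subset is {-x - 3y = -19, y² < 4, y > x}. No integer assignment can satisfy these jointly:

  - -x - 3y = -19: is a linear equation tying the variables together
  - y² < 4: restricts y to |y| ≤ 1
  - y > x: bounds one variable relative to another variable

Propagating the comparison: x < y and y ≤ 1 give x ≤ 0. Range argument: with x ∈ [−∞, 0], y ∈ [-1, 1], the left side of the equation is at least -3, but the right side is -19 < -3. No integer solution exists.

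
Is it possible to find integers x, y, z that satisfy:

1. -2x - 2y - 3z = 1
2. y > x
Yes

Take x = 0, y = 1, z = -1. Substituting into each constraint:
  (1) -2(0) - 2(1) - 3(-1) = 1 ✓
  (2) 1 > 0 ✓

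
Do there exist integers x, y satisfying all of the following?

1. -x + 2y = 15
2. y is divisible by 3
Yes

Take x = -15, y = 0. Substituting into each constraint:
  (1) 15 + 2(0) = 15 ✓
  (2) 0 = 3 × 0, remainder 0 ✓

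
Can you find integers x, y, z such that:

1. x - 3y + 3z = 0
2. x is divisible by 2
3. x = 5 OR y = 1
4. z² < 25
Yes

Take x = 6, y = 1, z = -1. Substituting into each constraint:
  (1) 6 - 3(1) + 3(-1) = 0 ✓
  (2) 6 = 2 × 3, remainder 0 ✓
  (3) y = 1, target 1 ✓ (second branch holds)
  (4) z² = (-1)² = 1, and 1 < 25 ✓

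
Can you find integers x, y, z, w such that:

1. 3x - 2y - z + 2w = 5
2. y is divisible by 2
Yes

Take x = 0, y = 0, z = -5, w = 0. Substituting into each constraint:
  (1) 3(0) - 2(0) + 5 + 2(0) = 5 ✓
  (2) 0 = 2 × 0, remainder 0 ✓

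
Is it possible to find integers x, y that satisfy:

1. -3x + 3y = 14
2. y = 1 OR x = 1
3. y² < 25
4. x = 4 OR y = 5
No

Even the single constraint (-3x + 3y = 14) is infeasible over the integers.

  - -3x + 3y = 14: every term on the left is divisible by 3, so the LHS ≡ 0 (mod 3), but the RHS 14 is not — no integer solution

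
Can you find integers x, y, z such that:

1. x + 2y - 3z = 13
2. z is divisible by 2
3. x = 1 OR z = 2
Yes

Take x = -1, y = 10, z = 2. Substituting into each constraint:
  (1) (-1) + 2(10) - 3(2) = 13 ✓
  (2) 2 = 2 × 1, remainder 0 ✓
  (3) z = 2, target 2 ✓ (second branch holds)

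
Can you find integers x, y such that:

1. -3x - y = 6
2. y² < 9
Yes

Take x = -2, y = 0. Substituting into each constraint:
  (1) -3(-2) + 0 = 6 ✓
  (2) y² = (0)² = 0, and 0 < 9 ✓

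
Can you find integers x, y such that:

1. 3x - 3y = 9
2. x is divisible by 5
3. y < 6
Yes

Take x = 0, y = -3. Substituting into each constraint:
  (1) 3(0) - 3(-3) = 9 ✓
  (2) 0 = 5 × 0, remainder 0 ✓
  (3) -3 < 6 ✓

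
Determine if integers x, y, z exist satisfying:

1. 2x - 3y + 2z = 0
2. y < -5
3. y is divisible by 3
Yes

Take x = 0, y = -6, z = -9. Substituting into each constraint:
  (1) 2(0) - 3(-6) + 2(-9) = 0 ✓
  (2) -6 < -5 ✓
  (3) -6 = 3 × -2, remainder 0 ✓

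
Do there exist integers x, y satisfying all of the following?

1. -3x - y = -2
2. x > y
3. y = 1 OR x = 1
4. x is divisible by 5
No

The full constraint system is jointly infeasible over the integers. Each constraint and what it forces:

  - -3x - y = -2: is a linear equation tying the variables together
  - x > y: bounds one variable relative to another variable
  - y = 1 OR x = 1: forces a choice: either y = 1 or x = 1
  - x is divisible by 5: restricts x to multiples of 5

Split on the disjunction (y = 1 OR x = 1):
  • If y = 1: with y = 1, writing x = 5x', every remaining term of the linear equation is divisible by 15, so the left side is ≡ 0 (mod 15); but the right side -1 ≡ 14 (mod 15). No integers can satisfy it.
  • If x = 1: this contradicts the divisibility constraint — 1 is not a multiple of 5.
Both branches are infeasible, so the system has no integer solution.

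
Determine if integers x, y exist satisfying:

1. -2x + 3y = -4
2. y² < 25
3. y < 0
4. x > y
Yes

Take x = -1, y = -2. Substituting into each constraint:
  (1) -2(-1) + 3(-2) = -4 ✓
  (2) y² = (-2)² = 4, and 4 < 25 ✓
  (3) -2 < 0 ✓
  (4) -1 > -2 ✓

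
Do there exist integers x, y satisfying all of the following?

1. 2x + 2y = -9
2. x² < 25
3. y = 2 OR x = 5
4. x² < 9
No

Even the single constraint (2x + 2y = -9) is infeasible over the integers.

  - 2x + 2y = -9: every term on the left is divisible by 2, so the LHS ≡ 0 (mod 2), but the RHS -9 is not — no integer solution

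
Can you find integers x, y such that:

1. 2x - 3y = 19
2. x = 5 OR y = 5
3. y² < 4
No

The full constraint system is jointly infeasible over the integers. Each constraint and what it forces:

  - 2x - 3y = 19: is a linear equation tying the variables together
  - x = 5 OR y = 5: forces a choice: either x = 5 or y = 5
  - y² < 4: restricts y to |y| ≤ 1

Split on the disjunction (x = 5 OR y = 5):
  • If x = 5: the equation forces y = -3, but y² < 4 requires |y| ≤ 1.
  • If y = 5: this contradicts y² < 4, which requires |y| ≤ 1.
Both branches are infeasible, so the system has no integer solution.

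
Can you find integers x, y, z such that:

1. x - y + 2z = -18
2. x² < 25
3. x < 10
Yes

Take x = 0, y = 18, z = 0. Substituting into each constraint:
  (1) 0 + (-18) + 2(0) = -18 ✓
  (2) x² = (0)² = 0, and 0 < 25 ✓
  (3) 0 < 10 ✓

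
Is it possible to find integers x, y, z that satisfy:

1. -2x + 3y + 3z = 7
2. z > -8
Yes

Take x = 1, y = 3, z = 0. Substituting into each constraint:
  (1) -2(1) + 3(3) + 3(0) = 7 ✓
  (2) 0 > -8 ✓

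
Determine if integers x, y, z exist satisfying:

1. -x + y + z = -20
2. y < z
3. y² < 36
Yes

Take x = 19, y = -1, z = 0. Substituting into each constraint:
  (1) (-19) + (-1) + 0 = -20 ✓
  (2) -1 < 0 ✓
  (3) y² = (-1)² = 1, and 1 < 36 ✓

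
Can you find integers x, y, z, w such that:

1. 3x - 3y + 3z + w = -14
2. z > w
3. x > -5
Yes

Take x = -4, y = 3, z = 2, w = 1. Substituting into each constraint:
  (1) 3(-4) - 3(3) + 3(2) + 1 = -14 ✓
  (2) 2 > 1 ✓
  (3) -4 > -5 ✓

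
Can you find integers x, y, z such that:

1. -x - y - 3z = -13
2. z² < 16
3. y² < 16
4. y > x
Yes

Take x = 1, y = 3, z = 3. Substituting into each constraint:
  (1) (-1) + (-3) - 3(3) = -13 ✓
  (2) z² = (3)² = 9, and 9 < 16 ✓
  (3) y² = (3)² = 9, and 9 < 16 ✓
  (4) 3 > 1 ✓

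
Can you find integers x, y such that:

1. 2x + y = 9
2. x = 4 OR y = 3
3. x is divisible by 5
No

The full constraint system is jointly infeasible over the integers. Each constraint and what it forces:

  - 2x + y = 9: is a linear equation tying the variables together
  - x = 4 OR y = 3: forces a choice: either x = 4 or y = 3
  - x is divisible by 5: restricts x to multiples of 5

Split on the disjunction (x = 4 OR y = 3):
  • If x = 4: this contradicts the divisibility constraint — 4 is not a multiple of 5.
  • If y = 3: with y = 3, writing x = 5x', every remaining term of the linear equation is divisible by 10, so the left side is ≡ 0 (mod 10); but the right side 6 ≡ 6 (mod 10). No integers can satisfy it.
Both branches are infeasible, so the system has no integer solution.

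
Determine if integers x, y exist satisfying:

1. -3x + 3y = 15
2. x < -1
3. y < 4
Yes

Take x = -5, y = 0. Substituting into each constraint:
  (1) -3(-5) + 3(0) = 15 ✓
  (2) -5 < -1 ✓
  (3) 0 < 4 ✓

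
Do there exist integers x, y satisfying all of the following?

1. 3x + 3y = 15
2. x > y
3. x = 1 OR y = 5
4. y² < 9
No

A contradictory subset is {3x + 3y = 15, x > y, x = 1 OR y = 5}. No integer assignment can satisfy these jointly:

  - 3x + 3y = 15: is a linear equation tying the variables together
  - x > y: bounds one variable relative to another variable
  - x = 1 OR y = 5: forces a choice: either x = 1 or y = 5

Split on the disjunction (x = 1 OR y = 5):
  • If x = 1: the equation forces y = 4, giving (x, y) = (1, 4), which violates x > y.
  • If y = 5: the equation forces x = 0, giving (y, x) = (5, 0), which violates x > y.
Both branches are infeasible, so the system has no integer solution.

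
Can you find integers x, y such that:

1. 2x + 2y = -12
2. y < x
Yes

Take x = 0, y = -6. Substituting into each constraint:
  (1) 2(0) + 2(-6) = -12 ✓
  (2) -6 < 0 ✓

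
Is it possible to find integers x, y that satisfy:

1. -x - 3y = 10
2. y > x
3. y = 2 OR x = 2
Yes

Take x = -16, y = 2. Substituting into each constraint:
  (1) 16 - 3(2) = 10 ✓
  (2) 2 > -16 ✓
  (3) y = 2, target 2 ✓ (first branch holds)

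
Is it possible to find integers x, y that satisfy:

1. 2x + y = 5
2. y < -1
Yes

Take x = 4, y = -3. Substituting into each constraint:
  (1) 2(4) + (-3) = 5 ✓
  (2) -3 < -1 ✓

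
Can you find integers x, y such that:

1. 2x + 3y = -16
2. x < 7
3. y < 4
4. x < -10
Yes

Take x = -11, y = 2. Substituting into each constraint:
  (1) 2(-11) + 3(2) = -16 ✓
  (2) -11 < 7 ✓
  (3) 2 < 4 ✓
  (4) -11 < -10 ✓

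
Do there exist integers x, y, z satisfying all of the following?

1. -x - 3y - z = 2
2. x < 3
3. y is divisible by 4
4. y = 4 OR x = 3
Yes

Take x = 0, y = 4, z = -14. Substituting into each constraint:
  (1) 0 - 3(4) + 14 = 2 ✓
  (2) 0 < 3 ✓
  (3) 4 = 4 × 1, remainder 0 ✓
  (4) y = 4, target 4 ✓ (first branch holds)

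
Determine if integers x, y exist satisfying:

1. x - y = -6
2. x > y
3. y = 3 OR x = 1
No

A contradictory subset is {x - y = -6, x > y}. No integer assignment can satisfy these jointly:

  - x - y = -6: is a linear equation tying the variables together
  - x > y: bounds one variable relative to another variable

From the equation, x − y = -6, i.e. x − y = -6; but x > y requires x − y ≥ 1. Contradiction.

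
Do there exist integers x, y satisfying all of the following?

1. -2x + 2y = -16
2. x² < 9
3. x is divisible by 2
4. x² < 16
Yes

Take x = 0, y = -8. Substituting into each constraint:
  (1) -2(0) + 2(-8) = -16 ✓
  (2) x² = (0)² = 0, and 0 < 9 ✓
  (3) 0 = 2 × 0, remainder 0 ✓
  (4) x² = (0)² = 0, and 0 < 16 ✓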